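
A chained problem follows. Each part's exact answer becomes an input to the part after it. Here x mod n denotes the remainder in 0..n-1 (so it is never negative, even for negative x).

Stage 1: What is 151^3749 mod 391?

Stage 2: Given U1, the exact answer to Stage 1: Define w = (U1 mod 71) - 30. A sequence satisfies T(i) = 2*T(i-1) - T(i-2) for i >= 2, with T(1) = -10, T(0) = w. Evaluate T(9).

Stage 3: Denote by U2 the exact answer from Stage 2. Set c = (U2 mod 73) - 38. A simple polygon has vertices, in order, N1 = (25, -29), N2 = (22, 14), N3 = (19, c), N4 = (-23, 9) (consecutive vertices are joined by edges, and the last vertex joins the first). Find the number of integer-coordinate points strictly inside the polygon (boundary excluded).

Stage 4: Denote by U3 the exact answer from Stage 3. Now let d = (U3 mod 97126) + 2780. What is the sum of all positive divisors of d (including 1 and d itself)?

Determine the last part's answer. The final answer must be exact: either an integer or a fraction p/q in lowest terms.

3512

Stage 1: squarings mod 391: 151^1=151, 151^2=123, 151^4=271, 151^8=324, 151^16=188, 151^32=154, 151^64=256, 151^128=239, 151^256=35, 151^512=52, 151^1024=358, 151^2048=307; 151^3749 = 151^1 * 151^4 * 151^32 * 151^128 * 151^512 * 151^1024 * 151^2048 = 325 (mod 391); answer 325
Stage 2: U1 = 325; w = 11; T(2) = 2*(-10) - 1*(11) = -31; iterating: T(2)=-31, T(3)=-52, T(4)=-73, T(5)=-94, T(6)=-115, T(7)=-136, T(8)=-157, T(9)=-178; answer -178
Stage 3: U2 = -178; c = 3; cross terms: (25*14 - 22*-29)=988, (22*3 - 19*14)=-200, (19*9 - -23*3)=240, (-23*-29 - 25*9)=442; twice the area = |1470| = 1470; area = 735; boundary points = 1 + 1 + 6 + 2 = 10; strictly interior points = area - boundary/2 + 1 = 731; answer 731
Stage 4: U3 = 731; d = 3511; 3511 is prime, so its only divisors are 1 and 3511; sigma = 1 + 3511 = 3512; answer 3512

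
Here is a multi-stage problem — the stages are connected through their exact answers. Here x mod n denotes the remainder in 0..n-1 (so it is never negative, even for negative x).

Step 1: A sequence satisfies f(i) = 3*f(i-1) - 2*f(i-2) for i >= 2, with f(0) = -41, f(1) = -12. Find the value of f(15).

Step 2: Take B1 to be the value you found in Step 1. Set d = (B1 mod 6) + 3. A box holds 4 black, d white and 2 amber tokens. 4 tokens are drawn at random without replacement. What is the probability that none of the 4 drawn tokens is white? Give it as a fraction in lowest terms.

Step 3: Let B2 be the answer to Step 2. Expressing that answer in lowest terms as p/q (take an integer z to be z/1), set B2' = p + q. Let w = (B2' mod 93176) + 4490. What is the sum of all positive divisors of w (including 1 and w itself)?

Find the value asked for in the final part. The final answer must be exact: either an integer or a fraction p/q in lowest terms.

Step 1: f(2) = 3*(-12) - 2*(-41) = 46; iterating: f(2)=46, f(3)=162, f(4)=394, f(5)=858, f(6)=1786, f(7)=3642, f(8)=7354, f(9)=14778, f(10)=29626, f(11)=59322, f(12)=118714, f(13)=237498, f(14)=475066, f(15)=950202; answer 950202
Step 2: B1 = 950202; d = 3; total draws C(9,4) = 126; favorable C(6,4) = 15; P = 5/42; answer 5/42
Step 3: B2 = 5/42; threaded value p + q = 47; w = 4537; 4537 = 13 * 349; sigma = (1 + 13) * (1 + 349) = 14 * 350 = 4900; answer 4900

4900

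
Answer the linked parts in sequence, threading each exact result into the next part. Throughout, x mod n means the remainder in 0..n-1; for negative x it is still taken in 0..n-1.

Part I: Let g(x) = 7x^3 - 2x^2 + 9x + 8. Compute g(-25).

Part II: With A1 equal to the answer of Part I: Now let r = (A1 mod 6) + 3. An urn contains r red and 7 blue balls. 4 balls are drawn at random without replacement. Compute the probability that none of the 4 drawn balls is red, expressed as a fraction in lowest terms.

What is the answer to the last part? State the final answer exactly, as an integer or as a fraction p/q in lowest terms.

Part I: 7*(-25)^3 - 2*(-25)^2 + 9*(-25)^1 + 8 = (-109375) + (-1250) + (-225) + (8) = -110842; answer -110842
Part II: A1 = -110842; r = 5; total draws C(12,4) = 495; favorable C(7,4) = 35; P = 7/99; answer 7/99

7/99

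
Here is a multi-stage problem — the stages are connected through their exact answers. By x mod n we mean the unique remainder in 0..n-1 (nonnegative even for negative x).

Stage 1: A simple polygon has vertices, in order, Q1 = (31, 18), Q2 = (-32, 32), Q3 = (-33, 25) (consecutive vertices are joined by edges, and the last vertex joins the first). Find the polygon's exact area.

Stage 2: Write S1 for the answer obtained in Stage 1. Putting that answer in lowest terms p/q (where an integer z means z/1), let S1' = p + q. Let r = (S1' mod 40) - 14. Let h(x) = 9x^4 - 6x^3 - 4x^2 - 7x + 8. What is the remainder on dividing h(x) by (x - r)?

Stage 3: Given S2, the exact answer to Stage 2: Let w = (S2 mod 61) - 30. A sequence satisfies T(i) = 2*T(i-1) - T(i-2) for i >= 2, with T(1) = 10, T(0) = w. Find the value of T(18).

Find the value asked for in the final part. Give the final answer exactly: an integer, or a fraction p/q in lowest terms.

Stage 1: cross terms: (31*32 - -32*18)=1568, (-32*25 - -33*32)=256, (-33*18 - 31*25)=-1369; twice the area = |455| = 455; area = 455/2; answer 455/2
Stage 2: S1 = 455/2; threaded value p + q = 457; r = 3; remainder = value at the root: 9*(3)^4 - 6*(3)^3 - 4*(3)^2 - 7*(3)^1 + 8 = (729) + (-162) + (-36) + (-21) + (8) = 518; answer 518
Stage 3: S2 = 518; w = 0; T(2) = 2*(10) - 1*(0) = 20; iterating: T(2)=20, T(3)=30, T(4)=40, T(5)=50, T(6)=60, T(7)=70, T(8)=80, T(9)=90, T(10)=100, T(11)=110, T(12)=120, T(13)=130, T(14)=140, T(15)=150, T(16)=160, T(17)=170, T(18)=180; answer 180

180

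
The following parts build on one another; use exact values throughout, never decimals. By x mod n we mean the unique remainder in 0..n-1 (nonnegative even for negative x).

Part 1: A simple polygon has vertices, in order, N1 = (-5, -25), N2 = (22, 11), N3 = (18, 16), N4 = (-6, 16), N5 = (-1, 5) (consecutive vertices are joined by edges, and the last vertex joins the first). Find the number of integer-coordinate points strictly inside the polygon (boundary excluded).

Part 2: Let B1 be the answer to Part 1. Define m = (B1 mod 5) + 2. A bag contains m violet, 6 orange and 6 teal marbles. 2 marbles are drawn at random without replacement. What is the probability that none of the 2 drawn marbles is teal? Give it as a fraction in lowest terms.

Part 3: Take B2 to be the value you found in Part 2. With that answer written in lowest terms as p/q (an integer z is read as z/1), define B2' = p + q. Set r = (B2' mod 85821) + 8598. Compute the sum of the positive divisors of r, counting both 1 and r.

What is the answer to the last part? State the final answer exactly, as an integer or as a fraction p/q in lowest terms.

Part 1: cross terms: (-5*11 - 22*-25)=495, (22*16 - 18*11)=154, (18*16 - -6*16)=384, (-6*5 - -1*16)=-14, (-1*-25 - -5*5)=50; twice the area = |1069| = 1069; area = 1069/2; boundary points = 9 + 1 + 24 + 1 + 2 = 37; strictly interior points = area - boundary/2 + 1 = 517; answer 517
Part 2: B1 = 517; m = 4; total draws C(16,2) = 120; favorable C(10,2) = 45; P = 3/8; answer 3/8
Part 3: B2 = 3/8; threaded value p + q = 11; r = 8609; 8609 is prime, so its only divisors are 1 and 8609; sigma = 1 + 8609 = 8610; answer 8610

8610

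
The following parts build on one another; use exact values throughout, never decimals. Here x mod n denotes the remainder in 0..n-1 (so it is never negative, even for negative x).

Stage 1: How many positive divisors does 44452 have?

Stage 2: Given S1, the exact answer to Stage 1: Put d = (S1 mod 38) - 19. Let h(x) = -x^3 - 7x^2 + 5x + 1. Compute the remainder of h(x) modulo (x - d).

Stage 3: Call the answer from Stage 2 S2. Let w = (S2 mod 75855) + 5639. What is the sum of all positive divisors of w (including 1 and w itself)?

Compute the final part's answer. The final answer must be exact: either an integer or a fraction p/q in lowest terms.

Stage 1: 44452 = 2^2 * 11113; number of divisors = (2+1) * (1+1) = 6; answer 6
Stage 2: S1 = 6; d = -13; remainder = value at the root: -1*(-13)^3 - 7*(-13)^2 + 5*(-13)^1 + 1 = (2197) + (-1183) + (-65) + (1) = 950; answer 950
Stage 3: S2 = 950; w = 6589; 6589 = 11 * 599; sigma = (1 + 11) * (1 + 599) = 12 * 600 = 7200; answer 7200

7200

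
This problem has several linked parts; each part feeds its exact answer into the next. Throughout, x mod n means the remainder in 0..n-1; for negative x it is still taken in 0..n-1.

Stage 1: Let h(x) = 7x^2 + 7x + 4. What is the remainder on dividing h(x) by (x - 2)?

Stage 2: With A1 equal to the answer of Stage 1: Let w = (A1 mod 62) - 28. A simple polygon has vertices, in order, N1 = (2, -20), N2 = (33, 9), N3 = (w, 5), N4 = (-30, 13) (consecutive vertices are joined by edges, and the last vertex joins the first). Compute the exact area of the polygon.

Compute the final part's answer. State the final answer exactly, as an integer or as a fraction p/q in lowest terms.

1639/2

Stage 1: remainder = value at the root: 7*(2)^2 + 7*(2)^1 + 4 = (28) + (14) + (4) = 46; answer 46
Stage 2: A1 = 46; w = 18; cross terms: (2*9 - 33*-20)=678, (33*5 - 18*9)=3, (18*13 - -30*5)=384, (-30*-20 - 2*13)=574; twice the area = |1639| = 1639; area = 1639/2; answer 1639/2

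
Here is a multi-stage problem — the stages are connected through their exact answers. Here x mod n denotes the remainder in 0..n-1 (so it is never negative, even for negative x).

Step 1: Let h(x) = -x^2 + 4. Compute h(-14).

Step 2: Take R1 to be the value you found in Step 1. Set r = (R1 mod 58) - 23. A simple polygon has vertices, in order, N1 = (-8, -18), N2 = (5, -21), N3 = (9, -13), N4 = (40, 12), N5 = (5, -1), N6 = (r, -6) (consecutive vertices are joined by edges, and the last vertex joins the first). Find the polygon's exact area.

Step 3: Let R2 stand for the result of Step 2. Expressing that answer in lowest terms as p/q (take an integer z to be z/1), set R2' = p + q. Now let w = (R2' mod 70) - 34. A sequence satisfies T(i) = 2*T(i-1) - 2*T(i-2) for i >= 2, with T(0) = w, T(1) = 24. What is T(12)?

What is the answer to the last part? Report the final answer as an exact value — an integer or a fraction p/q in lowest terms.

-1344

Step 1: -1*(-14)^2 + 4 = (-196) + (4) = -192; answer -192
Step 2: R1 = -192; r = 17; cross terms: (-8*-21 - 5*-18)=258, (5*-13 - 9*-21)=124, (9*12 - 40*-13)=628, (40*-1 - 5*12)=-100, (5*-6 - 17*-1)=-13, (17*-18 - -8*-6)=-354; twice the area = |543| = 543; area = 543/2; answer 543/2
Step 3: R2 = 543/2; threaded value p + q = 545; w = 21; T(2) = 2*(24) - 2*(21) = 6; iterating: T(2)=6, T(3)=-36, T(4)=-84, T(5)=-96, T(6)=-24, T(7)=144, T(8)=336, T(9)=384, T(10)=96, T(11)=-576, T(12)=-1344; answer -1344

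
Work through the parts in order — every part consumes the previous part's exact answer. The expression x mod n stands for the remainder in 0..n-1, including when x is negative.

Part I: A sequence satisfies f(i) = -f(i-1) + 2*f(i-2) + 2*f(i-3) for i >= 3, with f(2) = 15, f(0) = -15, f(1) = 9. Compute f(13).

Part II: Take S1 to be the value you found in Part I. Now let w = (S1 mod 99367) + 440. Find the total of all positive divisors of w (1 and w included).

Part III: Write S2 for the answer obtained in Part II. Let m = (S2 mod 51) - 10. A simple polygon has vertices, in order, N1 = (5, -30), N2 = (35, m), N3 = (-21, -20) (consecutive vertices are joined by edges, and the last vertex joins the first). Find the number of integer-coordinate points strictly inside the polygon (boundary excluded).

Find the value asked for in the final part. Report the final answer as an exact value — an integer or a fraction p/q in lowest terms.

602

Part I: f(3) = -1*(15) + 2*(9) + 2*(-15) = -27; iterating: f(3)=-27, f(4)=75, f(5)=-99, f(6)=195, f(7)=-243, f(8)=435, f(9)=-531, f(10)=915, f(11)=-1107, f(12)=1875, f(13)=-2259; answer -2259
Part II: S1 = -2259; w = 97548; 97548 = 2^2 * 3 * 11 * 739; sigma = (1 + 2 + 4) * (1 + 3) * (1 + 11) * (1 + 739) = 7 * 4 * 12 * 740 = 248640; answer 248640
Part III: S2 = 248640; m = 5; cross terms: (5*5 - 35*-30)=1075, (35*-20 - -21*5)=-595, (-21*-30 - 5*-20)=730; twice the area = |1210| = 1210; area = 605; boundary points = 5 + 1 + 2 = 8; strictly interior points = area - boundary/2 + 1 = 602; answer 602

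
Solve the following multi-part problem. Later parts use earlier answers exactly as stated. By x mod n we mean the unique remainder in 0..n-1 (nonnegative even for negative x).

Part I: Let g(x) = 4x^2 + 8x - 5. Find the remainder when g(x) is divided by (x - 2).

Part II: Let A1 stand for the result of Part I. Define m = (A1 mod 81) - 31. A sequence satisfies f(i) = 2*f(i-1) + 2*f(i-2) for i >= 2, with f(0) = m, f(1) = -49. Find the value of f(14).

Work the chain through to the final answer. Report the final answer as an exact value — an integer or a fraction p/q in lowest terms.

Part I: remainder = value at the root: 4*(2)^2 + 8*(2)^1 - 5 = (16) + (16) + (-5) = 27; answer 27
Part II: A1 = 27; m = -4; f(2) = 2*(-49) + 2*(-4) = -106; iterating: f(2)=-106, f(3)=-310, f(4)=-832, f(5)=-2284, f(6)=-6232, f(7)=-17032, f(8)=-46528, f(9)=-127120, f(10)=-347296, f(11)=-948832, f(12)=-2592256, f(13)=-7082176, f(14)=-19348864; answer -19348864

-19348864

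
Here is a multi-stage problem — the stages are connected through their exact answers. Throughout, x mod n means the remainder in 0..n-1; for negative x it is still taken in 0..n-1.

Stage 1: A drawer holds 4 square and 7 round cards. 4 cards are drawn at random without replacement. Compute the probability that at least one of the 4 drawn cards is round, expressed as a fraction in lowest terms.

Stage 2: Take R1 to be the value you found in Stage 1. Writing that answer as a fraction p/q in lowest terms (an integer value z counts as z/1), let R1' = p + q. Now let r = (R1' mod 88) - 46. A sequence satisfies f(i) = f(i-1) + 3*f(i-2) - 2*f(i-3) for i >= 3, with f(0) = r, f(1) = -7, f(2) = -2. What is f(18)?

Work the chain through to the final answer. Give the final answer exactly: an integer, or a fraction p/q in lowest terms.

Stage 1: total draws C(11,4) = 330; complement C(4,4) = 1; favorable 330 - 1 = 329; P = 329/330; answer 329/330
Stage 2: R1 = 329/330; threaded value p + q = 659; r = -3; f(3) = 1*(-2) + 3*(-7) - 2*(-3) = -17; iterating: f(3)=-17, f(4)=-9, f(5)=-56, f(6)=-49, f(7)=-199, f(8)=-234, f(9)=-733, f(10)=-1037, f(11)=-2768, f(12)=-4413, f(13)=-10643, f(14)=-18346, f(15)=-41449, f(16)=-75201, f(17)=-162856, f(18)=-305561; answer -305561

-305561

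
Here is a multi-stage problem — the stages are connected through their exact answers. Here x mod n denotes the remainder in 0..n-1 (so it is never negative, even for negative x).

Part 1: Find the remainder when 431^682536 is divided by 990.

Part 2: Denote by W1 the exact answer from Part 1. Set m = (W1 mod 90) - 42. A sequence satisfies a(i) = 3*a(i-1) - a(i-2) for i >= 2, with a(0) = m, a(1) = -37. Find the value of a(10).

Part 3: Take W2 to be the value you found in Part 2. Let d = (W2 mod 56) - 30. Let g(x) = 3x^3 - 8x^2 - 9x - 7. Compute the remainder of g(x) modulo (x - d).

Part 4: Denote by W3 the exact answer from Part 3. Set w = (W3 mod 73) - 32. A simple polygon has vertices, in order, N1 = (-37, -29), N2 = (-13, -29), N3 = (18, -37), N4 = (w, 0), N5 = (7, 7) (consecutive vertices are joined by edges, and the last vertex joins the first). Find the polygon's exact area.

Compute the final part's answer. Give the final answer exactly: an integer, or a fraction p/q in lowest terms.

2767/2

Part 1: squarings mod 990: 431^1=431, 431^2=631, 431^4=181, 431^8=91, 431^16=361, 431^32=631, 431^64=181, 431^128=91, 431^256=361, 431^512=631, 431^1024=181, 431^2048=91, 431^4096=361, 431^8192=631, 431^16384=181, 431^32768=91, 431^65536=361, 431^131072=631, 431^262144=181, 431^524288=91; 431^682536 = 431^8 * 431^32 * 431^512 * 431^2048 * 431^8192 * 431^16384 * 431^131072 * 431^524288 = 361 (mod 990); answer 361
Part 2: W1 = 361; m = -41; a(2) = 3*(-37) - 1*(-41) = -70; iterating: a(2)=-70, a(3)=-173, a(4)=-449, a(5)=-1174, a(6)=-3073, a(7)=-8045, a(8)=-21062, a(9)=-55141, a(10)=-144361; answer -144361
Part 3: W2 = -144361; d = -23; remainder = value at the root: 3*(-23)^3 - 8*(-23)^2 - 9*(-23)^1 - 7 = (-36501) + (-4232) + (207) + (-7) = -40533; answer -40533
Part 4: W3 = -40533; w = 23; cross terms: (-37*-29 - -13*-29)=696, (-13*-37 - 18*-29)=1003, (18*0 - 23*-37)=851, (23*7 - 7*0)=161, (7*-29 - -37*7)=56; twice the area = |2767| = 2767; area = 2767/2; answer 2767/2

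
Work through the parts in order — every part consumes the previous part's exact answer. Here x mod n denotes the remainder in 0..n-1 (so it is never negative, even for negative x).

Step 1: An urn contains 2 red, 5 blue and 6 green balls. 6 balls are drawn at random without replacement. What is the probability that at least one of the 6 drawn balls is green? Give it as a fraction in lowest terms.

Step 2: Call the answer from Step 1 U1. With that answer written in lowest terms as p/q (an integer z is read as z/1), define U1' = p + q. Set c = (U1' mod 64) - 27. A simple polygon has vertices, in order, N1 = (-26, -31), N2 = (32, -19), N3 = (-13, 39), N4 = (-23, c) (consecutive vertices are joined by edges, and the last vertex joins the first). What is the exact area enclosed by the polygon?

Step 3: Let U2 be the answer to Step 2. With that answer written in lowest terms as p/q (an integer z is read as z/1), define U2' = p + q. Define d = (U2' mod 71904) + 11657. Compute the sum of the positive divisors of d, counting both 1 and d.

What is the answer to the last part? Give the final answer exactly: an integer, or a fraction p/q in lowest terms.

40320

Step 1: total draws C(13,6) = 1716; complement C(7,6) = 7; favorable 1716 - 7 = 1709; P = 1709/1716; answer 1709/1716
Step 2: U1 = 1709/1716; threaded value p + q = 3425; c = 6; cross terms: (-26*-19 - 32*-31)=1486, (32*39 - -13*-19)=1001, (-13*6 - -23*39)=819, (-23*-31 - -26*6)=869; twice the area = |4175| = 4175; area = 4175/2; answer 4175/2
Step 3: U2 = 4175/2; threaded value p + q = 4177; d = 15834; 15834 = 2 * 3 * 7 * 13 * 29; sigma = (1 + 2) * (1 + 3) * (1 + 7) * (1 + 13) * (1 + 29) = 3 * 4 * 8 * 14 * 30 = 40320; answer 40320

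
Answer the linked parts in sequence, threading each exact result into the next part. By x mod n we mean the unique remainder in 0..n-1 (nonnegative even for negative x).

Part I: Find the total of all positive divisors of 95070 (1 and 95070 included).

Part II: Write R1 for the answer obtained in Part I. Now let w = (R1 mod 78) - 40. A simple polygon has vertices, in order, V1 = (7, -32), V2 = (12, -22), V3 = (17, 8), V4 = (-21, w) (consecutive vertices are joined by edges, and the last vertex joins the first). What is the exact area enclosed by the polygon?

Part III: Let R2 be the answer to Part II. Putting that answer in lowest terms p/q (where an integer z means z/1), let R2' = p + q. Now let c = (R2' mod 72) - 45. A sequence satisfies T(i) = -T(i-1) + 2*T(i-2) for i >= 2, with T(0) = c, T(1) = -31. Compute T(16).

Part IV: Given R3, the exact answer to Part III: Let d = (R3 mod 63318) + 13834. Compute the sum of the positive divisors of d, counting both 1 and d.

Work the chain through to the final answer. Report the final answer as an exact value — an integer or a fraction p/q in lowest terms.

Part I: 95070 = 2 * 3 * 5 * 3169; sigma = (1 + 2) * (1 + 3) * (1 + 5) * (1 + 3169) = 3 * 4 * 6 * 3170 = 228240; answer 228240
Part II: R1 = 228240; w = -28; cross terms: (7*-22 - 12*-32)=230, (12*8 - 17*-22)=470, (17*-28 - -21*8)=-308, (-21*-32 - 7*-28)=868; twice the area = |1260| = 1260; area = 630; answer 630
Part III: R2 = 630; threaded value p + q = 631; c = 10; T(2) = -1*(-31) + 2*(10) = 51; iterating: T(2)=51, T(3)=-113, T(4)=215, T(5)=-441, T(6)=871, T(7)=-1753, T(8)=3495, T(9)=-7001, T(10)=13991, T(11)=-27993, T(12)=55975, T(13)=-111961, T(14)=223911, T(15)=-447833, T(16)=895655; answer 895655
Part IV: R3 = 895655; d = 23037; 23037 = 3 * 7 * 1097; sigma = (1 + 3) * (1 + 7) * (1 + 1097) = 4 * 8 * 1098 = 35136; answer 35136

35136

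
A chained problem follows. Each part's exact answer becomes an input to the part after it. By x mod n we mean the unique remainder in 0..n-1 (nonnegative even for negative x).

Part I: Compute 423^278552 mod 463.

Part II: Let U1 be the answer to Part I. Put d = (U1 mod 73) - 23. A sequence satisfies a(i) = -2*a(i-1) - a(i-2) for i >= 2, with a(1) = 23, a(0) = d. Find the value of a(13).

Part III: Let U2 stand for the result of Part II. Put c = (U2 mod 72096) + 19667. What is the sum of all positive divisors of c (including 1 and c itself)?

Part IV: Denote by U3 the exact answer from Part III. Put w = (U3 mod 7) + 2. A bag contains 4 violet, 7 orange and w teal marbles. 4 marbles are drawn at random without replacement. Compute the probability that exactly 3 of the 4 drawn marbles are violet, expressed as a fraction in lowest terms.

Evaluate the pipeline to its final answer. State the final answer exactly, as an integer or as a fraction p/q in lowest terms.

Part I: squarings mod 463: 423^1=423, 423^2=211, 423^4=73, 423^8=236, 423^16=136, 423^32=439, 423^64=113, 423^128=268, 423^256=59, 423^512=240, 423^1024=188, 423^2048=156, 423^4096=260, 423^8192=2, 423^16384=4, 423^32768=16, 423^65536=256, 423^131072=253, 423^262144=115; 423^278552 = 423^8 * 423^16 * 423^16384 * 423^262144 = 16 (mod 463); answer 16
Part II: U1 = 16; d = -7; a(2) = -2*(23) - 1*(-7) = -39; iterating: a(2)=-39, a(3)=55, a(4)=-71, a(5)=87, a(6)=-103, a(7)=119, a(8)=-135, a(9)=151, a(10)=-167, a(11)=183, a(12)=-199, a(13)=215; answer 215
Part III: U2 = 215; c = 19882; 19882 = 2 * 9941; sigma = (1 + 2) * (1 + 9941) = 3 * 9942 = 29826; answer 29826
Part IV: U3 = 29826; w = 8; total draws C(19,4) = 3876; favorable C(4,3)*C(15,1) = 60; P = 5/323; answer 5/323

5/323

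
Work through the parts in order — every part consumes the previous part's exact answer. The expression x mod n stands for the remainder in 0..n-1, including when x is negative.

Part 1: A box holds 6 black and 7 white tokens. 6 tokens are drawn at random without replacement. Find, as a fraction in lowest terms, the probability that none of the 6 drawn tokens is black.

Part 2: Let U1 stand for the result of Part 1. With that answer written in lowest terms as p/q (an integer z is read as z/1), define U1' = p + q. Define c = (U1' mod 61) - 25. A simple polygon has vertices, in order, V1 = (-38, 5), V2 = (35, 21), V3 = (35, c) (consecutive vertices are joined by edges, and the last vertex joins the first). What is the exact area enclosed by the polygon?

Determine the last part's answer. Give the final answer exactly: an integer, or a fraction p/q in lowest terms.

2263/2

Part 1: total draws C(13,6) = 1716; favorable C(7,6) = 7; P = 7/1716; answer 7/1716
Part 2: U1 = 7/1716; threaded value p + q = 1723; c = -10; cross terms: (-38*21 - 35*5)=-973, (35*-10 - 35*21)=-1085, (35*5 - -38*-10)=-205; twice the area = |-2263| = 2263; area = 2263/2; answer 2263/2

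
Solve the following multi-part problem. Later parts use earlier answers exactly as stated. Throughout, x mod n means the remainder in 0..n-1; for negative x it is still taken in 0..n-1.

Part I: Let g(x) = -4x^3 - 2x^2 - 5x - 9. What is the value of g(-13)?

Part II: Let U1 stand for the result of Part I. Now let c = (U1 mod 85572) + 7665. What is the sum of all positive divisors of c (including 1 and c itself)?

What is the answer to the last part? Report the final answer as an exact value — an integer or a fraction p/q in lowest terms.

16432

Part I: -4*(-13)^3 - 2*(-13)^2 - 5*(-13)^1 - 9 = (8788) + (-338) + (65) + (-9) = 8506; answer 8506
Part II: U1 = 8506; c = 16171; 16171 = 103 * 157; sigma = (1 + 103) * (1 + 157) = 104 * 158 = 16432; answer 16432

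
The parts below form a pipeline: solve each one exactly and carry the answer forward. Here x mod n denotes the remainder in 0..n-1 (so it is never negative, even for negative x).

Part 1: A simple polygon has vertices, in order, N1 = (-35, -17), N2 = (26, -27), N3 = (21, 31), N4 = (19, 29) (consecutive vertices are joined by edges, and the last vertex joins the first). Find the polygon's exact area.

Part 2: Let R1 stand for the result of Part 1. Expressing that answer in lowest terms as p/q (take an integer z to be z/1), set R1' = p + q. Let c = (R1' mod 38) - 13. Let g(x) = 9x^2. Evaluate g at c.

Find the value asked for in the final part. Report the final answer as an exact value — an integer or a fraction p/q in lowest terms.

Part 1: cross terms: (-35*-27 - 26*-17)=1387, (26*31 - 21*-27)=1373, (21*29 - 19*31)=20, (19*-17 - -35*29)=692; twice the area = |3472| = 3472; area = 1736; answer 1736
Part 2: R1 = 1736; threaded value p + q = 1737; c = 14; 9*(14)^2 = (1764) = 1764; answer 1764

1764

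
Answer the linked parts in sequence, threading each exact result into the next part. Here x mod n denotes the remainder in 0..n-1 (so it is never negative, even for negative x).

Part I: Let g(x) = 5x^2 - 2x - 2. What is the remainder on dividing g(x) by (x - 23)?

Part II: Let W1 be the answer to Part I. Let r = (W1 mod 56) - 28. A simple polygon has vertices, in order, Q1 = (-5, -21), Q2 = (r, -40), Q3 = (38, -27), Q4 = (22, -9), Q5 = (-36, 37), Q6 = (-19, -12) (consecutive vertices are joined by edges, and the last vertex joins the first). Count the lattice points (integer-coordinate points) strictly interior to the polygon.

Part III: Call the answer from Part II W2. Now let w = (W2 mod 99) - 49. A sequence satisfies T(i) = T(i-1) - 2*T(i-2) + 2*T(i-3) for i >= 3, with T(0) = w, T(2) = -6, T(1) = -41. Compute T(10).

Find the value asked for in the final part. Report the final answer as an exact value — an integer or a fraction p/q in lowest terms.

364

Part I: remainder = value at the root: 5*(23)^2 - 2*(23)^1 - 2 = (2645) + (-46) + (-2) = 2597; answer 2597
Part II: W1 = 2597; r = -7; cross terms: (-5*-40 - -7*-21)=53, (-7*-27 - 38*-40)=1709, (38*-9 - 22*-27)=252, (22*37 - -36*-9)=490, (-36*-12 - -19*37)=1135, (-19*-21 - -5*-12)=339; twice the area = |3978| = 3978; area = 1989; boundary points = 1 + 1 + 2 + 2 + 1 + 1 = 8; strictly interior points = area - boundary/2 + 1 = 1986; answer 1986
Part III: W2 = 1986; w = -43; T(3) = 1*(-6) - 2*(-41) + 2*(-43) = -10; iterating: T(3)=-10, T(4)=-80, T(5)=-72, T(6)=68, T(7)=52, T(8)=-228, T(9)=-196, T(10)=364; answer 364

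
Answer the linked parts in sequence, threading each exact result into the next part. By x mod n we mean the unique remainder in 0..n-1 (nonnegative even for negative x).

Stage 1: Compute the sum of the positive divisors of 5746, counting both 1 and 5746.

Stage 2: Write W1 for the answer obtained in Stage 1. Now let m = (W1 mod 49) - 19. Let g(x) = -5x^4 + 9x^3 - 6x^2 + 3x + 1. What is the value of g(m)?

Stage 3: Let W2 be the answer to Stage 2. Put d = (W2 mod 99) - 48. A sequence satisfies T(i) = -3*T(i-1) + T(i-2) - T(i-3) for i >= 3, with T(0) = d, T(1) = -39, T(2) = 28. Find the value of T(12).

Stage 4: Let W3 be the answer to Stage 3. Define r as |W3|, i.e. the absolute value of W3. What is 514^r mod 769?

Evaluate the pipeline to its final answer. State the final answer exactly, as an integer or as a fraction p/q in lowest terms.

Stage 1: 5746 = 2 * 13^2 * 17; sigma = (1 + 2) * (1 + 13 + 169) * (1 + 17) = 3 * 183 * 18 = 9882; answer 9882
Stage 2: W1 = 9882; m = 14; -5*(14)^4 + 9*(14)^3 - 6*(14)^2 + 3*(14)^1 + 1 = (-192080) + (24696) + (-1176) + (42) + (1) = -168517; answer -168517
Stage 3: W2 = -168517; d = 32; T(3) = -3*(28) + 1*(-39) - 1*(32) = -155; iterating: T(3)=-155, T(4)=532, T(5)=-1779, T(6)=6024, T(7)=-20383, T(8)=68952, T(9)=-233263, T(10)=789124, T(11)=-2669587, T(12)=9031148; answer 9031148
Stage 4: W3 = 9031148; r = 9031148; squarings mod 769: 514^1=514, 514^2=429, 514^4=250, 514^8=211, 514^16=688, 514^32=409, 514^64=408, 514^128=360, 514^256=408, 514^512=360, 514^1024=408, 514^2048=360, 514^4096=408, 514^8192=360, 514^16384=408, 514^32768=360, 514^65536=408, 514^131072=360, 514^262144=408, 514^524288=360, 514^1048576=408, 514^2097152=360, 514^4194304=408, 514^8388608=360; 514^9031148 = 514^4 * 514^8 * 514^32 * 514^64 * 514^128 * 514^256 * 514^1024 * 514^2048 * 514^16384 * 514^32768 * 514^65536 * 514^524288 * 514^8388608 = 455 (mod 769); answer 455

455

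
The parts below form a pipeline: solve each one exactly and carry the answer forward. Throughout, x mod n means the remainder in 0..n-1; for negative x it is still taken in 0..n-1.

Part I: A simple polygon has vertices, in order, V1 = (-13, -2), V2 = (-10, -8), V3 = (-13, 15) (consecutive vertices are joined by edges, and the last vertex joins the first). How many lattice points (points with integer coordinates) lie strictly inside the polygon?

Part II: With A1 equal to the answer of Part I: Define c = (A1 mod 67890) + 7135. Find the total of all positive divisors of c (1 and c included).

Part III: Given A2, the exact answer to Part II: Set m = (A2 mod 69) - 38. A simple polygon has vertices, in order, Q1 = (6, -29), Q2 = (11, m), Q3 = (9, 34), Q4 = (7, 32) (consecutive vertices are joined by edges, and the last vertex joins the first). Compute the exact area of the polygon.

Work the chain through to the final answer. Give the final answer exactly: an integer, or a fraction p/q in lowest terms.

327/2

Part I: cross terms: (-13*-8 - -10*-2)=84, (-10*15 - -13*-8)=-254, (-13*-2 - -13*15)=221; twice the area = |51| = 51; area = 51/2; boundary points = 3 + 1 + 17 = 21; strictly interior points = area - boundary/2 + 1 = 16; answer 16
Part II: A1 = 16; c = 7151; 7151 is prime, so its only divisors are 1 and 7151; sigma = 1 + 7151 = 7152; answer 7152
Part III: A2 = 7152; m = 7; cross terms: (6*7 - 11*-29)=361, (11*34 - 9*7)=311, (9*32 - 7*34)=50, (7*-29 - 6*32)=-395; twice the area = |327| = 327; area = 327/2; answer 327/2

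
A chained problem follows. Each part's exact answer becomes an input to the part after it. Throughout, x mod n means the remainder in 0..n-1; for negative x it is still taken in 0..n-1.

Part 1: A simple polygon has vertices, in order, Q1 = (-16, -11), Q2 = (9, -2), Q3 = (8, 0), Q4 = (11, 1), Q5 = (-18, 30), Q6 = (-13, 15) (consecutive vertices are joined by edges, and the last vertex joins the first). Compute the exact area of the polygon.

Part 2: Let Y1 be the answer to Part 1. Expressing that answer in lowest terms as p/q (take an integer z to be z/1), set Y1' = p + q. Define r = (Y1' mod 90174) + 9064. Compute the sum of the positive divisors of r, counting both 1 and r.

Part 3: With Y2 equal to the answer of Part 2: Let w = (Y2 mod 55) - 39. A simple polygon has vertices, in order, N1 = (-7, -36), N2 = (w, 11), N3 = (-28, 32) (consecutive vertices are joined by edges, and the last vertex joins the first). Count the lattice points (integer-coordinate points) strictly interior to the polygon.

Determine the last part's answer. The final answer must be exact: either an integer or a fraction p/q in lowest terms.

Part 1: cross terms: (-16*-2 - 9*-11)=131, (9*0 - 8*-2)=16, (8*1 - 11*0)=8, (11*30 - -18*1)=348, (-18*15 - -13*30)=120, (-13*-11 - -16*15)=383; twice the area = |1006| = 1006; area = 503; answer 503
Part 2: Y1 = 503; threaded value p + q = 504; r = 9568; 9568 = 2^5 * 13 * 23; sigma = (1 + 2 + 4 + 8 + 16 + 32) * (1 + 13) * (1 + 23) = 63 * 14 * 24 = 21168; answer 21168
Part 3: Y2 = 21168; w = 9; cross terms: (-7*11 - 9*-36)=247, (9*32 - -28*11)=596, (-28*-36 - -7*32)=1232; twice the area = |2075| = 2075; area = 2075/2; boundary points = 1 + 1 + 1 = 3; strictly interior points = area - boundary/2 + 1 = 1037; answer 1037

1037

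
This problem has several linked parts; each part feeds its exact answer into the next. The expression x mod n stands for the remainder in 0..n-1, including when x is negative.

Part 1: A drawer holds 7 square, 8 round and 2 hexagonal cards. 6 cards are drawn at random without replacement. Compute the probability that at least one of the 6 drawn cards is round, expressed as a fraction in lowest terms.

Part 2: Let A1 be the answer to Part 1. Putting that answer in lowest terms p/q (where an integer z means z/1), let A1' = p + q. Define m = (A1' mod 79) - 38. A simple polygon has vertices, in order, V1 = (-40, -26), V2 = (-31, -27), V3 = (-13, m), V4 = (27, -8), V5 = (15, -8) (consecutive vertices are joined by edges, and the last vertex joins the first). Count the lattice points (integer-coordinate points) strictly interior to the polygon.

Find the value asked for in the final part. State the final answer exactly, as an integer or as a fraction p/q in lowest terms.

Part 1: total draws C(17,6) = 12376; complement C(9,6) = 84; favorable 12376 - 84 = 12292; P = 439/442; answer 439/442
Part 2: A1 = 439/442; threaded value p + q = 881; m = -26; cross terms: (-40*-27 - -31*-26)=274, (-31*-26 - -13*-27)=455, (-13*-8 - 27*-26)=806, (27*-8 - 15*-8)=-96, (15*-26 - -40*-8)=-710; twice the area = |729| = 729; area = 729/2; boundary points = 1 + 1 + 2 + 12 + 1 = 17; strictly interior points = area - boundary/2 + 1 = 357; answer 357

357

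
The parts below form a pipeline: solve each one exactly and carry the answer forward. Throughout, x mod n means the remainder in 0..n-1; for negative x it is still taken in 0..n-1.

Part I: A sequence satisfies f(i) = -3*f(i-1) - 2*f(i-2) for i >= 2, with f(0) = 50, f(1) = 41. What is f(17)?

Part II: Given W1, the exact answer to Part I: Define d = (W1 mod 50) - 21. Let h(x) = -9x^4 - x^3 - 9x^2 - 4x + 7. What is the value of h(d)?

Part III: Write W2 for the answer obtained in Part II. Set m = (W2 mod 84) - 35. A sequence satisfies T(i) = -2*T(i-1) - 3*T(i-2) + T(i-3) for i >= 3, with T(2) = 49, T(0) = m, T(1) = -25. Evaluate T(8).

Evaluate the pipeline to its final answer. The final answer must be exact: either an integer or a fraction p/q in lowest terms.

2329

Part I: f(2) = -3*(41) - 2*(50) = -223; iterating: f(2)=-223, f(3)=587, f(4)=-1315, f(5)=2771, f(6)=-5683, f(7)=11507, f(8)=-23155, f(9)=46451, f(10)=-93043, f(11)=186227, f(12)=-372595, f(13)=745331, f(14)=-1490803, f(15)=2981747, f(16)=-5963635, f(17)=11927411; answer 11927411
Part II: W1 = 11927411; d = -10; -9*(-10)^4 - 1*(-10)^3 - 9*(-10)^2 - 4*(-10)^1 + 7 = (-90000) + (1000) + (-900) + (40) + (7) = -89853; answer -89853
Part III: W2 = -89853; m = -8; T(3) = -2*(49) - 3*(-25) + 1*(-8) = -31; iterating: T(3)=-31, T(4)=-110, T(5)=362, T(6)=-425, T(7)=-346, T(8)=2329; answer 2329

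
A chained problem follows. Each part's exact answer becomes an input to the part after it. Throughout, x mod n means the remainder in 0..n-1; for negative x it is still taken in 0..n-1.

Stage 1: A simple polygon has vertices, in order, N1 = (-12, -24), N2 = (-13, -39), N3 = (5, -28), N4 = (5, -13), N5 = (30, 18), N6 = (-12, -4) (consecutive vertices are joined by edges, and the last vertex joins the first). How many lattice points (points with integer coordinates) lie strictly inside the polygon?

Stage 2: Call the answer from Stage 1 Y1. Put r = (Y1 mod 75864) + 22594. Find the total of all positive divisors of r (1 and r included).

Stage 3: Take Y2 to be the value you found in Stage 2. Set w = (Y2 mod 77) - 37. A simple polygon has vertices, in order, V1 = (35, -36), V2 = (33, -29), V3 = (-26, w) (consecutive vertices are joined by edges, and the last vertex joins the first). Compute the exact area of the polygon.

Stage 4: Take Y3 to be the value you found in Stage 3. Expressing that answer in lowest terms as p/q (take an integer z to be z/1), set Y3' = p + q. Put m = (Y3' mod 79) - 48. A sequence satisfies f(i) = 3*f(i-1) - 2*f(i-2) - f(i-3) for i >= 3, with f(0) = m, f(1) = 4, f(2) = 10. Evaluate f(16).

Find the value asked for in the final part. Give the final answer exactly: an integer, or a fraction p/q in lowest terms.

-39814

Stage 1: cross terms: (-12*-39 - -13*-24)=156, (-13*-28 - 5*-39)=559, (5*-13 - 5*-28)=75, (5*18 - 30*-13)=480, (30*-4 - -12*18)=96, (-12*-24 - -12*-4)=240; twice the area = |1606| = 1606; area = 803; boundary points = 1 + 1 + 15 + 1 + 2 + 20 = 40; strictly interior points = area - boundary/2 + 1 = 784; answer 784
Stage 2: Y1 = 784; r = 23378; 23378 = 2 * 11689; sigma = (1 + 2) * (1 + 11689) = 3 * 11690 = 35070; answer 35070
Stage 3: Y2 = 35070; w = -2; cross terms: (35*-29 - 33*-36)=173, (33*-2 - -26*-29)=-820, (-26*-36 - 35*-2)=1006; twice the area = |359| = 359; area = 359/2; answer 359/2
Stage 4: Y3 = 359/2; threaded value p + q = 361; m = -3; f(3) = 3*(10) - 2*(4) - 1*(-3) = 25; iterating: f(3)=25, f(4)=51, f(5)=93, f(6)=152, f(7)=219, f(8)=260, f(9)=190, f(10)=-169, f(11)=-1147, f(12)=-3293, f(13)=-7416, f(14)=-14515, f(15)=-25420, f(16)=-39814; answer -39814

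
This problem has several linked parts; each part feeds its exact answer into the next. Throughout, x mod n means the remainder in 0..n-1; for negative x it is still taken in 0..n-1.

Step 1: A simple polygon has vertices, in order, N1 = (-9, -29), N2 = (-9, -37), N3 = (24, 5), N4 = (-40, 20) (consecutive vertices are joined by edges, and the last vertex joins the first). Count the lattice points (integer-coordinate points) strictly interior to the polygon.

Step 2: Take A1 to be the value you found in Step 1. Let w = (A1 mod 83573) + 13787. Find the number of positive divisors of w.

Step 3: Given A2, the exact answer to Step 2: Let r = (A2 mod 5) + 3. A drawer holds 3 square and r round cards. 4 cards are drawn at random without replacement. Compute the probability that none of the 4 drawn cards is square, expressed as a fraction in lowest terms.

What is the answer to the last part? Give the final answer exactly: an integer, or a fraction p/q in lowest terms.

1/35

Step 1: cross terms: (-9*-37 - -9*-29)=72, (-9*5 - 24*-37)=843, (24*20 - -40*5)=680, (-40*-29 - -9*20)=1340; twice the area = |2935| = 2935; area = 2935/2; boundary points = 8 + 3 + 1 + 1 = 13; strictly interior points = area - boundary/2 + 1 = 1462; answer 1462
Step 2: A1 = 1462; w = 15249; 15249 = 3 * 13 * 17 * 23; number of divisors = (1+1) * (1+1) * (1+1) * (1+1) = 16; answer 16
Step 3: A2 = 16; r = 4; total draws C(7,4) = 35; favorable C(4,4) = 1; P = 1/35; answer 1/35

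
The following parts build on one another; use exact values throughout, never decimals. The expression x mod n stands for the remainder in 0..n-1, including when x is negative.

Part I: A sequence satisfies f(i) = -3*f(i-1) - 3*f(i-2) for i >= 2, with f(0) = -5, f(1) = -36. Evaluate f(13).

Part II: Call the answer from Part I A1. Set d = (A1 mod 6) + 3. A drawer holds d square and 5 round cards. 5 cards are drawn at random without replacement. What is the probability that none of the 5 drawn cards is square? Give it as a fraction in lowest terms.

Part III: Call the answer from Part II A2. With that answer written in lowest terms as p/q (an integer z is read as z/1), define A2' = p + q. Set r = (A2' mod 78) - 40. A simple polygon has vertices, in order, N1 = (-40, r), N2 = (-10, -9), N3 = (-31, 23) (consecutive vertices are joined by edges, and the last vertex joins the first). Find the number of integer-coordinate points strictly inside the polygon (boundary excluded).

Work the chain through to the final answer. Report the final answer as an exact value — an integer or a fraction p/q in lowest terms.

Part I: f(2) = -3*(-36) - 3*(-5) = 123; iterating: f(2)=123, f(3)=-261, f(4)=414, f(5)=-459, f(6)=135, f(7)=972, f(8)=-3321, f(9)=7047, f(10)=-11178, f(11)=12393, f(12)=-3645, f(13)=-26244; answer -26244
Part II: A1 = -26244; d = 3; total draws C(8,5) = 56; favorable C(5,5) = 1; P = 1/56; answer 1/56
Part III: A2 = 1/56; threaded value p + q = 57; r = 17; cross terms: (-40*-9 - -10*17)=530, (-10*23 - -31*-9)=-509, (-31*17 - -40*23)=393; twice the area = |414| = 414; area = 207; boundary points = 2 + 1 + 3 = 6; strictly interior points = area - boundary/2 + 1 = 205; answer 205

205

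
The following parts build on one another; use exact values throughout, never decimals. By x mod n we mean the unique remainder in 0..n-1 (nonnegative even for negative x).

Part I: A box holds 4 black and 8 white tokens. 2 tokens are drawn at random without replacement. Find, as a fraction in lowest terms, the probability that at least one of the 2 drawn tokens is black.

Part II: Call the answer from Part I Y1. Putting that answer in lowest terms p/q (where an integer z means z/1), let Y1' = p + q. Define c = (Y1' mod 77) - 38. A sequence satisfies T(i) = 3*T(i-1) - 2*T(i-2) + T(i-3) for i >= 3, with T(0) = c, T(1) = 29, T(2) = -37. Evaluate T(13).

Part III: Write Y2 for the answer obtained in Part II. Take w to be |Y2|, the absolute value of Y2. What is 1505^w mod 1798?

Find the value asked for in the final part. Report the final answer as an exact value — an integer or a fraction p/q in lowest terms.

Part I: total draws C(12,2) = 66; complement C(8,2) = 28; favorable 66 - 28 = 38; P = 19/33; answer 19/33
Part II: Y1 = 19/33; threaded value p + q = 52; c = 14; T(3) = 3*(-37) - 2*(29) + 1*(14) = -155; iterating: T(3)=-155, T(4)=-362, T(5)=-813, T(6)=-1870, T(7)=-4346, T(8)=-10111, T(9)=-23511, T(10)=-54657, T(11)=-127060, T(12)=-295377, T(13)=-686668; answer -686668
Part III: Y2 = -686668; w = 686668; squarings mod 1798: 1505^1=1505, 1505^2=1343, 1505^4=255, 1505^8=297, 1505^16=107, 1505^32=661, 1505^64=7, 1505^128=49, 1505^256=603, 1505^512=413, 1505^1024=1557, 1505^2048=545, 1505^4096=355, 1505^8192=165, 1505^16384=255, 1505^32768=297, 1505^65536=107, 1505^131072=661, 1505^262144=7, 1505^524288=49; 1505^686668 = 1505^4 * 1505^8 * 1505^64 * 1505^512 * 1505^2048 * 1505^4096 * 1505^8192 * 1505^16384 * 1505^131072 * 1505^524288 = 865 (mod 1798); answer 865

865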